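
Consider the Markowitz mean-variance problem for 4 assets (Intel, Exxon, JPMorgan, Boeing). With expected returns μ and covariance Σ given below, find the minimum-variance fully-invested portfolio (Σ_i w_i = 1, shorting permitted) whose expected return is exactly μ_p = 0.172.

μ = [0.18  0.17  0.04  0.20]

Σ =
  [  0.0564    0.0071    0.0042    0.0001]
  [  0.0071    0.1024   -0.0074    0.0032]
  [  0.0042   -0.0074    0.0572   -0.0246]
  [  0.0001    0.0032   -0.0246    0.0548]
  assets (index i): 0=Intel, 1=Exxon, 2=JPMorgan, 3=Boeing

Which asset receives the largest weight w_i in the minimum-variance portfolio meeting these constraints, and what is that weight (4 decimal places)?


g=Σ⁻¹μ = [2.7873  1.5160  2.7513  4.7911]
h=Σ⁻¹𝟙 = [14.0687  10.0676  31.3977  31.7292]
a=μᵀg=1.827695  b=𝟙ᵀg=11.845616  c=𝟙ᵀh=87.263277  D=ac−b²=19.172052
λ₁=(c·0.172−b)/D = (87.263277·0.172−11.845616)/19.172052 = 0.165015
λ₂=(a−b·0.172)/D = (1.827695−11.845616·0.172)/19.172052 = -0.010940
w* = 0.165015·g + -0.010940·h:
  w_0 = 0.165015·2.7873 + -0.010940·14.0687 = 0.3060  (Intel)
  w_1 = 0.165015·1.5160 + -0.010940·10.0676 = 0.1400  (Exxon)
  w_2 = 0.165015·2.7513 + -0.010940·31.3977 = 0.1105  (JPMorgan)
  w_3 = 0.165015·4.7911 + -0.010940·31.7292 = 0.4435  (Boeing)
Σw_i=1.0000  μᵀw=0.1720
σ²=wᵀΣw=λ₁·μ_p+λ₂ = 0.165015·0.172 + -0.010940 = 0.017442 ≈ 0.0174

Boeing (0.4435)


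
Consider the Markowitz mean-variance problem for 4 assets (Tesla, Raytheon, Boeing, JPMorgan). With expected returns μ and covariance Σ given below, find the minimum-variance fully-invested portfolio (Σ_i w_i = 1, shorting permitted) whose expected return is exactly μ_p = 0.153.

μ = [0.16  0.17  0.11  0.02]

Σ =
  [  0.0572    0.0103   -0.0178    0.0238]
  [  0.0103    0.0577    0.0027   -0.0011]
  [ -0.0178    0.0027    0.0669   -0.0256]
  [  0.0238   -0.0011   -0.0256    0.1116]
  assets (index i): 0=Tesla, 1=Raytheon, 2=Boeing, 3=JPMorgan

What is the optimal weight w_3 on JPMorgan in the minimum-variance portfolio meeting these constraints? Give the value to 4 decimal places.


-0.0315

g=Σ⁻¹μ = [3.0977  2.2822  2.4125  0.0945]
h=Σ⁻¹𝟙 = [17.9174  13.2473  23.2366  10.6003]
a=μᵀg=1.150868  b=𝟙ᵀg=7.886873  c=𝟙ᵀh=65.001716  D=ac−b²=12.605631
λ₁=(c·0.153−b)/D = (65.001716·0.153−7.886873)/12.605631 = 0.163291
λ₂=(a−b·0.153)/D = (1.150868−7.886873·0.153)/12.605631 = -0.004428
w* = 0.163291·g + -0.004428·h:
  w_0 = 0.163291·3.0977 + -0.004428·17.9174 = 0.4265  (Tesla)
  w_1 = 0.163291·2.2822 + -0.004428·13.2473 = 0.3140  (Raytheon)
  w_2 = 0.163291·2.4125 + -0.004428·23.2366 = 0.2910  (Boeing)
  w_3 = 0.163291·0.0945 + -0.004428·10.6003 = -0.0315  (JPMorgan)
Σw_i=1.0000  μᵀw=0.1530
σ²=wᵀΣw=λ₁·μ_p+λ₂ = 0.163291·0.153 + -0.004428 = 0.020555 ≈ 0.0206


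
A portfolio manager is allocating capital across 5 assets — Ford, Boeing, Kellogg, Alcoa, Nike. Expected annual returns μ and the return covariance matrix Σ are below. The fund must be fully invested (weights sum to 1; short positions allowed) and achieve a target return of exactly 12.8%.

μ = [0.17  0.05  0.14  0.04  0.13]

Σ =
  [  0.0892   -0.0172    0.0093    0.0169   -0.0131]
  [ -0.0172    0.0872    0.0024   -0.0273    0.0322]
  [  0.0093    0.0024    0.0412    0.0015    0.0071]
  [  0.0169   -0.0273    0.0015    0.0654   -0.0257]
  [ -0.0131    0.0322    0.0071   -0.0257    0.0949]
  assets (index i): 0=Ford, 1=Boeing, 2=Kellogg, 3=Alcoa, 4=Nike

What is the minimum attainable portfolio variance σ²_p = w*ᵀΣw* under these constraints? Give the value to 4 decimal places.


0.0176

u=Σ⁻¹μ = [1.7837  0.5982  2.6757  0.9128  1.4601]
v=Σ⁻¹𝟙 = [9.6005  16.0107  18.3425  23.5680  11.4403]
a=μᵀu=0.934068  b=𝟙ᵀu=7.430541  c=𝟙ᵀv=78.962076  D=ac−b²=18.543041
λ₁=(c·0.128−b)/D = (78.962076·0.128−7.430541)/18.543041 = 0.144346
λ₂=(a−b·0.128)/D = (0.934068−7.430541·0.128)/18.543041 = -0.000919
w* = 0.144346·u + -0.000919·v:
  w_0 = 0.144346·1.7837 + -0.000919·9.6005 = 0.2486  (Ford)
  w_1 = 0.144346·0.5982 + -0.000919·16.0107 = 0.0716  (Boeing)
  w_2 = 0.144346·2.6757 + -0.000919·18.3425 = 0.3694  (Kellogg)
  w_3 = 0.144346·0.9128 + -0.000919·23.5680 = 0.1101  (Alcoa)
  w_4 = 0.144346·1.4601 + -0.000919·11.4403 = 0.2003  (Nike)
Σw_i=1.0000  μᵀw=0.1280
σ²=wᵀΣw=λ₁·μ_p+λ₂ = 0.144346·0.128 + -0.000919 = 0.017557 ≈ 0.0176


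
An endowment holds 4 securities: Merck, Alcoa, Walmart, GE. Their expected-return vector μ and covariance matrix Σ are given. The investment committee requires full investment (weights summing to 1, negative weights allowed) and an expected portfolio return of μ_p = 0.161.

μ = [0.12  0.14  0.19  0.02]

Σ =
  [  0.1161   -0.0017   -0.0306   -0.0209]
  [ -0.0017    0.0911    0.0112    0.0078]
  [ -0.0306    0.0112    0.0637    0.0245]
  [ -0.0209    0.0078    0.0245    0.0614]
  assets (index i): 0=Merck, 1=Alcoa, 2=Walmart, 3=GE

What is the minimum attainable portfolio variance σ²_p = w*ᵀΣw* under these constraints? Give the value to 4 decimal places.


x=Σ⁻¹μ = [1.9744  1.1438  4.0190  -0.7512]
y=Σ⁻¹𝟙 = [15.5707  8.0540  16.3647  14.0337]
a=μᵀx=1.145645  b=𝟙ᵀx=6.386015  c=𝟙ᵀy=54.023146  D=ac−b²=21.110149
λ₁=(c·0.161−b)/D = (54.023146·0.161−6.386015)/21.110149 = 0.109507
λ₂=(a−b·0.161)/D = (1.145645−6.386015·0.161)/21.110149 = 0.005566
w* = 0.109507·x + 0.005566·y:
  w_0 = 0.109507·1.9744 + 0.005566·15.5707 = 0.3029  (Merck)
  w_1 = 0.109507·1.1438 + 0.005566·8.0540 = 0.1701  (Alcoa)
  w_2 = 0.109507·4.0190 + 0.005566·16.3647 = 0.5312  (Walmart)
  w_3 = 0.109507·-0.7512 + 0.005566·14.0337 = -0.0041  (GE)
Σw_i=1.0000  μᵀw=0.1610
σ²=wᵀΣw=λ₁·μ_p+λ₂ = 0.109507·0.161 + 0.005566 = 0.023197 ≈ 0.0232

0.0232


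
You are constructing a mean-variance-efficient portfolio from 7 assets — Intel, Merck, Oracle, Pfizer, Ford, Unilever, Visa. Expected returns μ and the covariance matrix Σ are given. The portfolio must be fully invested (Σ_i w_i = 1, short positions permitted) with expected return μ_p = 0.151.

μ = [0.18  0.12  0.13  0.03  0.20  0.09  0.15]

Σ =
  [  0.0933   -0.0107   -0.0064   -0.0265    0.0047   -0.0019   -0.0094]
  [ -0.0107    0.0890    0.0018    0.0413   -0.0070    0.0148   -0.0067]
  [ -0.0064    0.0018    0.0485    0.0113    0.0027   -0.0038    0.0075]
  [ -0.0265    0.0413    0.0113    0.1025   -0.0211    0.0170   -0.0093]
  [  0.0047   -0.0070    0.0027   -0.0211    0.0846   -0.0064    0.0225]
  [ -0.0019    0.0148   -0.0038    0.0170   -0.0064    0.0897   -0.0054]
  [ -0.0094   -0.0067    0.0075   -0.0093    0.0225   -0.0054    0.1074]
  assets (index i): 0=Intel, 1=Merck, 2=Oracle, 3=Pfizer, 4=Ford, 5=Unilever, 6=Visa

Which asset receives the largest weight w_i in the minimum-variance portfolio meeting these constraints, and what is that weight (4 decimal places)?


p=Σ⁻¹μ = [2.4242  1.4778  2.6376  0.4016  2.1408  1.0689  1.1568]
q=Σ⁻¹𝟙 = [16.3280  7.9408  18.8823  10.2292  11.9619  10.4297  8.8210]
a=μᵀp=1.666516  b=𝟙ᵀp=11.307715  c=𝟙ᵀq=84.592927  D=ac−b²=13.111025
λ₁=(c·0.151−b)/D = (84.592927·0.151−11.307715)/13.111025 = 0.111800
λ₂=(a−b·0.151)/D = (1.666516−11.307715·0.151)/13.111025 = -0.003123
w* = 0.111800·p + -0.003123·q:
  w_0 = 0.111800·2.4242 + -0.003123·16.3280 = 0.2200  (Intel)
  w_1 = 0.111800·1.4778 + -0.003123·7.9408 = 0.1404  (Merck)
  w_2 = 0.111800·2.6376 + -0.003123·18.8823 = 0.2359  (Oracle)
  w_3 = 0.111800·0.4016 + -0.003123·10.2292 = 0.0130  (Pfizer)
  w_4 = 0.111800·2.1408 + -0.003123·11.9619 = 0.2020  (Ford)
  w_5 = 0.111800·1.0689 + -0.003123·10.4297 = 0.0869  (Unilever)
  w_6 = 0.111800·1.1568 + -0.003123·8.8210 = 0.1018  (Visa)
Σw_i=1.0000  μᵀw=0.1510
σ²=wᵀΣw=λ₁·μ_p+λ₂ = 0.111800·0.151 + -0.003123 = 0.013759 ≈ 0.0138

Oracle (0.2359)


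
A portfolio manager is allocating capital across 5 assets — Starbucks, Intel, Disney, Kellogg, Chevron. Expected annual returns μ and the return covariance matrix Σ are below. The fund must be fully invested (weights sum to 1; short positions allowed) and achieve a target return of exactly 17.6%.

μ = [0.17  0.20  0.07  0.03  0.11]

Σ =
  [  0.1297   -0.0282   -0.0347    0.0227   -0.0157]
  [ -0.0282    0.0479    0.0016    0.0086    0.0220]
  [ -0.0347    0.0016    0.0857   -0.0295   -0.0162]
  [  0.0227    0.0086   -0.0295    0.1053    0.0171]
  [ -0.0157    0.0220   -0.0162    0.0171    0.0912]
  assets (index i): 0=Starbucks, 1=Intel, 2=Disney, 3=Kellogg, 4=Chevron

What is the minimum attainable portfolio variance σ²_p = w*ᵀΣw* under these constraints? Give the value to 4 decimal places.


x=Σ⁻¹μ = [3.2856  5.7398  2.0409  -0.4560  0.8352]
y=Σ⁻¹𝟙 = [19.4627  25.0081  23.9819  8.1897  11.0071]
a=μᵀx=1.927573  b=𝟙ᵀx=11.445484  c=𝟙ᵀy=87.649518  D=ac−b²=37.951716
λ₁=(c·0.176−b)/D = (87.649518·0.176−11.445484)/37.951716 = 0.104892
λ₂=(a−b·0.176)/D = (1.927573−11.445484·0.176)/37.951716 = -0.002288
w* = 0.104892·x + -0.002288·y:
  w_0 = 0.104892·3.2856 + -0.002288·19.4627 = 0.3001  (Starbucks)
  w_1 = 0.104892·5.7398 + -0.002288·25.0081 = 0.5448  (Intel)
  w_2 = 0.104892·2.0409 + -0.002288·23.9819 = 0.1592  (Disney)
  w_3 = 0.104892·-0.4560 + -0.002288·8.1897 = -0.0666  (Kellogg)
  w_4 = 0.104892·0.8352 + -0.002288·11.0071 = 0.0624  (Chevron)
Σw_i=1.0000  μᵀw=0.1760
σ²=wᵀΣw=λ₁·μ_p+λ₂ = 0.104892·0.176 + -0.002288 = 0.016173 ≈ 0.0162

0.0162


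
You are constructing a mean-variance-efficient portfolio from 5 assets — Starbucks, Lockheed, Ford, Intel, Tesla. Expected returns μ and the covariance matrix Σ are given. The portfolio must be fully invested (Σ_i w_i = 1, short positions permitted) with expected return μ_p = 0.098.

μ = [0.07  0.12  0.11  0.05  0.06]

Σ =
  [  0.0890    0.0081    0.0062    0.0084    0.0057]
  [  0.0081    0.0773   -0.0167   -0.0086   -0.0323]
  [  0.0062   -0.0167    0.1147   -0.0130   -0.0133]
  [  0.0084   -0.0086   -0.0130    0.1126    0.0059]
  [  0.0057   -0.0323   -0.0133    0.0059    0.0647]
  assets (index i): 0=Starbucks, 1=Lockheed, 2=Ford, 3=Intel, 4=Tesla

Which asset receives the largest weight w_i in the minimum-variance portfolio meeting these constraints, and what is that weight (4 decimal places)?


Lockheed (0.4372)

u=Σ⁻¹μ = [0.1173  3.1969  1.8295  0.7429  2.8213]
v=Σ⁻¹𝟙 = [3.8184  31.8806  18.3596  11.3812  33.7715]
a=μᵀu=0.799504  b=𝟙ᵀu=8.707870  c=𝟙ᵀv=99.211311  D=ac−b²=3.492874
λ₁=(c·0.098−b)/D = (99.211311·0.098−8.707870)/3.492874 = 0.290545
λ₂=(a−b·0.098)/D = (0.799504−8.707870·0.098)/3.492874 = -0.015422
w* = 0.290545·u + -0.015422·v:
  w_0 = 0.290545·0.1173 + -0.015422·3.8184 = -0.0248  (Starbucks)
  w_1 = 0.290545·3.1969 + -0.015422·31.8806 = 0.4372  (Lockheed)
  w_2 = 0.290545·1.8295 + -0.015422·18.3596 = 0.2484  (Ford)
  w_3 = 0.290545·0.7429 + -0.015422·11.3812 = 0.0403  (Intel)
  w_4 = 0.290545·2.8213 + -0.015422·33.7715 = 0.2989  (Tesla)
Σw_i=1.0000  μᵀw=0.0980
σ²=wᵀΣw=λ₁·μ_p+λ₂ = 0.290545·0.098 + -0.015422 = 0.013052 ≈ 0.0131


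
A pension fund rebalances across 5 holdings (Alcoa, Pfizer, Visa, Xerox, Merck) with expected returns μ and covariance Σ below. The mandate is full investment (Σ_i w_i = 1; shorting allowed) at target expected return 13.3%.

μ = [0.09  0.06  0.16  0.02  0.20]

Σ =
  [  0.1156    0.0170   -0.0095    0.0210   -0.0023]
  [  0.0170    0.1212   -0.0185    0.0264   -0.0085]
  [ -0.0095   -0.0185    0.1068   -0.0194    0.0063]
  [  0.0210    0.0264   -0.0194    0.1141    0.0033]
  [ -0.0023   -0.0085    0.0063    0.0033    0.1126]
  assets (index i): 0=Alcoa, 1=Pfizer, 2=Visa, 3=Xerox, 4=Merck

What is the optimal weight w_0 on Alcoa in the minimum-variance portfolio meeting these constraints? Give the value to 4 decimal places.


u=Σ⁻¹μ = [0.8241  0.7313  1.6085  0.0771  1.7560]
v=Σ⁻¹𝟙 = [7.2992  8.1020  12.2400  7.3745  8.7407]
a=μᵀu=0.728156  b=𝟙ᵀu=4.997079  c=𝟙ᵀv=43.756418  D=ac−b²=6.890691
λ₁=(c·0.133−b)/D = (43.756418·0.133−4.997079)/6.890691 = 0.119368
λ₂=(a−b·0.133)/D = (0.728156−4.997079·0.133)/6.890691 = 0.009222
w* = 0.119368·u + 0.009222·v:
  w_0 = 0.119368·0.8241 + 0.009222·7.2992 = 0.1657  (Alcoa)
  w_1 = 0.119368·0.7313 + 0.009222·8.1020 = 0.1620  (Pfizer)
  w_2 = 0.119368·1.6085 + 0.009222·12.2400 = 0.3049  (Visa)
  w_3 = 0.119368·0.0771 + 0.009222·7.3745 = 0.0772  (Xerox)
  w_4 = 0.119368·1.7560 + 0.009222·8.7407 = 0.2902  (Merck)
Σw_i=1.0000  μᵀw=0.1330
σ²=wᵀΣw=λ₁·μ_p+λ₂ = 0.119368·0.133 + 0.009222 = 0.025098 ≈ 0.0251

0.1657


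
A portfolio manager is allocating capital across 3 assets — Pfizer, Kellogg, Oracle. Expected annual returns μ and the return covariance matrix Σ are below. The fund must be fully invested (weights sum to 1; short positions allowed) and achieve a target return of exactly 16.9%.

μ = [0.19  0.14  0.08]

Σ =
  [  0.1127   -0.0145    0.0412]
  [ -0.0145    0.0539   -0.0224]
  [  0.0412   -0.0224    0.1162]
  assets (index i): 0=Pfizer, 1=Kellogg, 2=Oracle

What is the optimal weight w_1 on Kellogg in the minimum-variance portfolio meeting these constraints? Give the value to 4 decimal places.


0.5669

u=Σ⁻¹μ = [1.8739  3.3825  0.6761]
v=Σ⁻¹𝟙 = [8.2613  25.1492  10.5248]
a=μᵀu=0.883682  b=𝟙ᵀu=5.932511  c=𝟙ᵀv=43.935251  D=ac−b²=3.630101
λ₁=(c·0.169−b)/D = (43.935251·0.169−5.932511)/3.630101 = 0.411158
λ₂=(a−b·0.169)/D = (0.883682−5.932511·0.169)/3.630101 = -0.032757
w* = 0.411158·u + -0.032757·v:
  w_0 = 0.411158·1.8739 + -0.032757·8.2613 = 0.4999  (Pfizer)
  w_1 = 0.411158·3.3825 + -0.032757·25.1492 = 0.5669  (Kellogg)
  w_2 = 0.411158·0.6761 + -0.032757·10.5248 = -0.0668  (Oracle)
Σw_i=1.0000  μᵀw=0.1690
σ²=wᵀΣw=λ₁·μ_p+λ₂ = 0.411158·0.169 + -0.032757 = 0.036728 ≈ 0.0367


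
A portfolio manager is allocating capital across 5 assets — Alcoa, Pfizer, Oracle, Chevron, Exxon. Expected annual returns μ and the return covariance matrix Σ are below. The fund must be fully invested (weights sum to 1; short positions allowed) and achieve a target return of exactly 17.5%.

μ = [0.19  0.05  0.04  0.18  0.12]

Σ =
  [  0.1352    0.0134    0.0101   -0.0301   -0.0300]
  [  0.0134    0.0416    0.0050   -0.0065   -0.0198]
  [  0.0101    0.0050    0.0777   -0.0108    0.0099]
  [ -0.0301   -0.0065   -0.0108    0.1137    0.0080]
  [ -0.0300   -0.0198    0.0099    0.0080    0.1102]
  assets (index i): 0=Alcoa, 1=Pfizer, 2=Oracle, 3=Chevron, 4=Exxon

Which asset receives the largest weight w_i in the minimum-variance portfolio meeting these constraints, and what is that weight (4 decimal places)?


Alcoa (0.4085)

x=Σ⁻¹μ = [2.0937  1.6874  0.2017  2.1271  1.7895]
y=Σ⁻¹𝟙 = [10.0763  28.9077  9.5622  12.9531  15.2121]
a=μᵀx=1.087852  b=𝟙ᵀx=7.899374  c=𝟙ᵀy=76.711401  D=ac−b²=21.050551
λ₁=(c·0.175−b)/D = (76.711401·0.175−7.899374)/21.050551 = 0.262469
λ₂=(a−b·0.175)/D = (1.087852−7.899374·0.175)/21.050551 = -0.013992
w* = 0.262469·x + -0.013992·y:
  w_0 = 0.262469·2.0937 + -0.013992·10.0763 = 0.4085  (Alcoa)
  w_1 = 0.262469·1.6874 + -0.013992·28.9077 = 0.0384  (Pfizer)
  w_2 = 0.262469·0.2017 + -0.013992·9.5622 = -0.0809  (Oracle)
  w_3 = 0.262469·2.1271 + -0.013992·12.9531 = 0.3771  (Chevron)
  w_4 = 0.262469·1.7895 + -0.013992·15.2121 = 0.2569  (Exxon)
Σw_i=1.0000  μᵀw=0.1750
σ²=wᵀΣw=λ₁·μ_p+λ₂ = 0.262469·0.175 + -0.013992 = 0.031940 ≈ 0.0319


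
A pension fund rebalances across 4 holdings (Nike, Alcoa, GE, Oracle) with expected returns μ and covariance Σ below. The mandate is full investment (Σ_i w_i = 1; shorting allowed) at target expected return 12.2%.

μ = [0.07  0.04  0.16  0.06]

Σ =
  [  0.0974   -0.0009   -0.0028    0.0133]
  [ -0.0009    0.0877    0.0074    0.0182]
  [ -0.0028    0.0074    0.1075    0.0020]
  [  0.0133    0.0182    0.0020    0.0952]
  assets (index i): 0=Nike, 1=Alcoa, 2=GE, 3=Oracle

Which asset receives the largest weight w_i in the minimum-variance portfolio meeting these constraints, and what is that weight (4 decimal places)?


x=Σ⁻¹μ = [0.7015  0.2440  1.4814  0.4545]
y=Σ⁻¹𝟙 = [9.6212  9.2652  8.7811  7.2043]
a=μᵀx=0.323154  b=𝟙ᵀx=2.881329  c=𝟙ᵀy=34.871859  D=ac−b²=2.966921
λ₁=(c·0.122−b)/D = (34.871859·0.122−2.881329)/2.966921 = 0.462782
λ₂=(a−b·0.122)/D = (0.323154−2.881329·0.122)/2.966921 = -0.009561
w* = 0.462782·x + -0.009561·y:
  w_0 = 0.462782·0.7015 + -0.009561·9.6212 = 0.2326  (Nike)
  w_1 = 0.462782·0.2440 + -0.009561·9.2652 = 0.0243  (Alcoa)
  w_2 = 0.462782·1.4814 + -0.009561·8.7811 = 0.6016  (GE)
  w_3 = 0.462782·0.4545 + -0.009561·7.2043 = 0.1414  (Oracle)
Σw_i=1.0000  μᵀw=0.1220
σ²=wᵀΣw=λ₁·μ_p+λ₂ = 0.462782·0.122 + -0.009561 = 0.046898 ≈ 0.0469

GE (0.6016)


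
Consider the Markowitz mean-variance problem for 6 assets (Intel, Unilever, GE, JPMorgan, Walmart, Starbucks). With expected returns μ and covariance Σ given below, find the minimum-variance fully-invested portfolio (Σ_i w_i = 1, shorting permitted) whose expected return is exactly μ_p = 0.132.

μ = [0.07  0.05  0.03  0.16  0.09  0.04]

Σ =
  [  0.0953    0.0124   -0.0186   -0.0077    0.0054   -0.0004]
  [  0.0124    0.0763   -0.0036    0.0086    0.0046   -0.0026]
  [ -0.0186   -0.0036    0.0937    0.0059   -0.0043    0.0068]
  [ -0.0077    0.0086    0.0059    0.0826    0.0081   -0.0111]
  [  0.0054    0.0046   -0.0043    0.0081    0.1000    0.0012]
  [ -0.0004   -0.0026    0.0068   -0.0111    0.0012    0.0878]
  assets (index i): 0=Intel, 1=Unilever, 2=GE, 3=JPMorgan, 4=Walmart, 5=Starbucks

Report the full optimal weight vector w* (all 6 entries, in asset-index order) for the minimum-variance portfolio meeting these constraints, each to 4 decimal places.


0.1848  -0.0462  -0.0436  0.6547  0.1583  0.0920

u=Σ⁻¹μ = [0.8935  0.2851  0.3652  1.9890  0.6850  0.6819]
v=Σ⁻¹𝟙 = [12.1005  10.2663  12.1977  12.1261  8.2699  12.2240]
a=μᵀu=0.494927  b=𝟙ᵀu=4.899711  c=𝟙ᵀv=67.184501  D=ac−b²=9.244236
λ₁=(c·0.132−b)/D = (67.184501·0.132−4.899711)/9.244236 = 0.429310
λ₂=(a−b·0.132)/D = (0.494927−4.899711·0.132)/9.244236 = -0.016425
w* = 0.429310·u + -0.016425·v:
  w_0 = 0.429310·0.8935 + -0.016425·12.1005 = 0.1848  (Intel)
  w_1 = 0.429310·0.2851 + -0.016425·10.2663 = -0.0462  (Unilever)
  w_2 = 0.429310·0.3652 + -0.016425·12.1977 = -0.0436  (GE)
  w_3 = 0.429310·1.9890 + -0.016425·12.1261 = 0.6547  (JPMorgan)
  w_4 = 0.429310·0.6850 + -0.016425·8.2699 = 0.1583  (Walmart)
  w_5 = 0.429310·0.6819 + -0.016425·12.2240 = 0.0920  (Starbucks)
Σw_i=1.0000  μᵀw=0.1320
σ²=wᵀΣw=λ₁·μ_p+λ₂ = 0.429310·0.132 + -0.016425 = 0.040244 ≈ 0.0402


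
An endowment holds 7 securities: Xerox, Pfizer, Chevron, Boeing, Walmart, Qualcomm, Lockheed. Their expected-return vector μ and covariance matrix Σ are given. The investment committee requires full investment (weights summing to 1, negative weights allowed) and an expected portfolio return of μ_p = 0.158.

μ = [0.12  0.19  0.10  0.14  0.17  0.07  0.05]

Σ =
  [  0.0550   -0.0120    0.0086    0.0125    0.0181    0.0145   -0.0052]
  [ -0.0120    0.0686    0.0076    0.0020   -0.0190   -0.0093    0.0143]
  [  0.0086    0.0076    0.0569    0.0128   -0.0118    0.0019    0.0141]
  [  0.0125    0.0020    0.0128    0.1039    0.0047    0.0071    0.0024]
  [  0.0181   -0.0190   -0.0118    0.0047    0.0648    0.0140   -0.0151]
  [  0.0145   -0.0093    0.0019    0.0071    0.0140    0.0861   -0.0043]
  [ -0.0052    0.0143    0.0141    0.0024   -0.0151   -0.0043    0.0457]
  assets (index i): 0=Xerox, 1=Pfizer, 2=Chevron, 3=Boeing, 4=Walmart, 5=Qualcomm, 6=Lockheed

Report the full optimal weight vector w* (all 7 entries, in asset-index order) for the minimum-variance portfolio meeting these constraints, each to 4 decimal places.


0.1135  0.3489  0.1185  0.0652  0.3271  0.0083  0.0184

u=Σ⁻¹μ = [1.3939  3.7152  1.4232  0.7248  3.6560  0.3365  0.8527]
v=Σ⁻¹𝟙 = [11.8280  18.0302  11.3071  4.3595  22.4888  8.4075  22.0900]
a=μᵀu=1.804657  b=𝟙ᵀu=12.102264  c=𝟙ᵀv=98.511119  D=ac−b²=31.313929
λ₁=(c·0.158−b)/D = (98.511119·0.158−12.102264)/31.313929 = 0.110574
λ₂=(a−b·0.158)/D = (1.804657−12.102264·0.158)/31.313929 = -0.003433
w* = 0.110574·u + -0.003433·v:
  w_0 = 0.110574·1.3939 + -0.003433·11.8280 = 0.1135  (Xerox)
  w_1 = 0.110574·3.7152 + -0.003433·18.0302 = 0.3489  (Pfizer)
  w_2 = 0.110574·1.4232 + -0.003433·11.3071 = 0.1185  (Chevron)
  w_3 = 0.110574·0.7248 + -0.003433·4.3595 = 0.0652  (Boeing)
  w_4 = 0.110574·3.6560 + -0.003433·22.4888 = 0.3271  (Walmart)
  w_5 = 0.110574·0.3365 + -0.003433·8.4075 = 0.0083  (Qualcomm)
  w_6 = 0.110574·0.8527 + -0.003433·22.0900 = 0.0184  (Lockheed)
Σw_i=1.0000  μᵀw=0.1580
σ²=wᵀΣw=λ₁·μ_p+λ₂ = 0.110574·0.158 + -0.003433 = 0.014038 ≈ 0.0140


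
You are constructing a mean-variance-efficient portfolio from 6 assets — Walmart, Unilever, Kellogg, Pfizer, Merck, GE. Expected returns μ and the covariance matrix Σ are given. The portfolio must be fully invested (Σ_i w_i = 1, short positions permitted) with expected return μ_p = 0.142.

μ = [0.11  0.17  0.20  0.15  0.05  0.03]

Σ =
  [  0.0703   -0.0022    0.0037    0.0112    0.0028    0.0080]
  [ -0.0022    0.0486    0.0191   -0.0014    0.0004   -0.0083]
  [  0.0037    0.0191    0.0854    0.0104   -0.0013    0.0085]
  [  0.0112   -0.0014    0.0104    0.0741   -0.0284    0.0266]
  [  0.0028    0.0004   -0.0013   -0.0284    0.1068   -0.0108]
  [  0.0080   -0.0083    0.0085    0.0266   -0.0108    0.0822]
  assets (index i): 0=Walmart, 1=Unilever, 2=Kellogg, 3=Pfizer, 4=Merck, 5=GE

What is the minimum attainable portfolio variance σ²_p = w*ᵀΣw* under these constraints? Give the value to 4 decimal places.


g=Σ⁻¹μ = [1.2241  3.0390  1.3789  2.1388  0.9949  -0.1513]
h=Σ⁻¹𝟙 = [10.8643  21.5433  3.9879  13.1835  13.6029  10.3921]
a=μᵀg=1.293095  b=𝟙ᵀg=8.624450  c=𝟙ᵀh=73.574001  D=ac−b²=20.757042
λ₁=(c·0.142−b)/D = (73.574001·0.142−8.624450)/20.757042 = 0.087828
λ₂=(a−b·0.142)/D = (1.293095−8.624450·0.142)/20.757042 = 0.003296
w* = 0.087828·g + 0.003296·h:
  w_0 = 0.087828·1.2241 + 0.003296·10.8643 = 0.1433  (Walmart)
  w_1 = 0.087828·3.0390 + 0.003296·21.5433 = 0.3379  (Unilever)
  w_2 = 0.087828·1.3789 + 0.003296·3.9879 = 0.1343  (Kellogg)
  w_3 = 0.087828·2.1388 + 0.003296·13.1835 = 0.2313  (Pfizer)
  w_4 = 0.087828·0.9949 + 0.003296·13.6029 = 0.1322  (Merck)
  w_5 = 0.087828·-0.1513 + 0.003296·10.3921 = 0.0210  (GE)
Σw_i=1.0000  μᵀw=0.1420
σ²=wᵀΣw=λ₁·μ_p+λ₂ = 0.087828·0.142 + 0.003296 = 0.015768 ≈ 0.0158

0.0158


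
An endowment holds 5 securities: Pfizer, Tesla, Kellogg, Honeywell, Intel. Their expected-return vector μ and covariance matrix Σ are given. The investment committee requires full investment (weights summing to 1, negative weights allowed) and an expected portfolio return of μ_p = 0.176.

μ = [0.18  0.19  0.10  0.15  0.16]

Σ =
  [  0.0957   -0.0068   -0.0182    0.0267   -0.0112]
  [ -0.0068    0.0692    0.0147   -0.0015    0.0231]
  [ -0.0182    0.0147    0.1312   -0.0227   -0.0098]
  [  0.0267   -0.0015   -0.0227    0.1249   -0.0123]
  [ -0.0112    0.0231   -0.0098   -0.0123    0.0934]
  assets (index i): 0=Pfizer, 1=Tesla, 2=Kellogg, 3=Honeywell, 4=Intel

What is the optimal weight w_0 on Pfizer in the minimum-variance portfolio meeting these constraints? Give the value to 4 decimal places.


0.3074

u=Σ⁻¹μ = [2.1313  2.1693  1.1403  1.1463  1.7027]
v=Σ⁻¹𝟙 = [12.1494  9.5488  10.6335  8.6437  12.0559]
a=μᵀu=1.354228  b=𝟙ᵀu=8.290023  c=𝟙ᵀv=53.031352  D=ac−b²=3.092042
λ₁=(c·0.176−b)/D = (53.031352·0.176−8.290023)/3.092042 = 0.337477
λ₂=(a−b·0.176)/D = (1.354228−8.290023·0.176)/3.092042 = -0.033899
w* = 0.337477·u + -0.033899·v:
  w_0 = 0.337477·2.1313 + -0.033899·12.1494 = 0.3074  (Pfizer)
  w_1 = 0.337477·2.1693 + -0.033899·9.5488 = 0.4084  (Tesla)
  w_2 = 0.337477·1.1403 + -0.033899·10.6335 = 0.0244  (Kellogg)
  w_3 = 0.337477·1.1463 + -0.033899·8.6437 = 0.0938  (Honeywell)
  w_4 = 0.337477·1.7027 + -0.033899·12.0559 = 0.1660  (Intel)
Σw_i=1.0000  μᵀw=0.1760
σ²=wᵀΣw=λ₁·μ_p+λ₂ = 0.337477·0.176 + -0.033899 = 0.025497 ≈ 0.0255


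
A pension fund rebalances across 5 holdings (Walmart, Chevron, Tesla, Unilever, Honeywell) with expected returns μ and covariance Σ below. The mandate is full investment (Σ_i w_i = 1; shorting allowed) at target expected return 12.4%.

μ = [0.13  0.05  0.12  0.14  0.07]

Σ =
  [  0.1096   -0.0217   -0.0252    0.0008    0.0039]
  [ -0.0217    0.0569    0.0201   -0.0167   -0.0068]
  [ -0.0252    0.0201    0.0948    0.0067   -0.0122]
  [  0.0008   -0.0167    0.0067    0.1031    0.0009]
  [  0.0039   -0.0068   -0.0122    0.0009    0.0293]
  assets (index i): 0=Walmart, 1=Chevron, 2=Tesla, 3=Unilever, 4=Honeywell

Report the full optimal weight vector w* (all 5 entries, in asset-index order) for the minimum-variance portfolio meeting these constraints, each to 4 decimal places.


g=Σ⁻¹μ = [1.8013  1.7997  1.6711  1.4988  3.2168]
h=Σ⁻¹𝟙 = [16.1353  27.8998  13.6454  12.8247  43.7448]
a=μᵀg=0.959685  b=𝟙ᵀg=9.987615  c=𝟙ᵀh=114.249972  D=ac−b²=9.891576
λ₁=(c·0.124−b)/D = (114.249972·0.124−9.987615)/9.891576 = 0.422519
λ₂=(a−b·0.124)/D = (0.959685−9.987615·0.124)/9.891576 = -0.028183
w* = 0.422519·g + -0.028183·h:
  w_0 = 0.422519·1.8013 + -0.028183·16.1353 = 0.3063  (Walmart)
  w_1 = 0.422519·1.7997 + -0.028183·27.8998 = -0.0259  (Chevron)
  w_2 = 0.422519·1.6711 + -0.028183·13.6454 = 0.3215  (Tesla)
  w_3 = 0.422519·1.4988 + -0.028183·12.8247 = 0.2718  (Unilever)
  w_4 = 0.422519·3.2168 + -0.028183·43.7448 = 0.1263  (Honeywell)
Σw_i=1.0000  μᵀw=0.1240
σ²=wᵀΣw=λ₁·μ_p+λ₂ = 0.422519·0.124 + -0.028183 = 0.024209 ≈ 0.0242

0.3063  -0.0259  0.3215  0.2718  0.1263


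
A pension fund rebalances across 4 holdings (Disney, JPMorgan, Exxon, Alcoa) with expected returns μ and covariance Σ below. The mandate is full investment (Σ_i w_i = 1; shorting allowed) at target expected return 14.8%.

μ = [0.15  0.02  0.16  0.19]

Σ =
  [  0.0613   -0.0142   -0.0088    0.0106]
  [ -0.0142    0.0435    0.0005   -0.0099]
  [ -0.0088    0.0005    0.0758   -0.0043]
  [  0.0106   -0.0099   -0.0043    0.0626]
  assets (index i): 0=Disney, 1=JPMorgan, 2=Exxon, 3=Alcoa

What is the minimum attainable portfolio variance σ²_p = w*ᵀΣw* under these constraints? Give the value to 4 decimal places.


g=Σ⁻¹μ = [2.7586  2.0285  2.5917  3.0668]
h=Σ⁻¹𝟙 = [23.5395  34.7201  16.7533  18.6302]
a=μᵀg=1.451729  b=𝟙ᵀg=10.445589  c=𝟙ᵀh=93.643066  D=ac−b²=26.834023
λ₁=(c·0.148−b)/D = (93.643066·0.148−10.445589)/26.834023 = 0.127211
λ₂=(a−b·0.148)/D = (1.451729−10.445589·0.148)/26.834023 = -0.003511
w* = 0.127211·g + -0.003511·h:
  w_0 = 0.127211·2.7586 + -0.003511·23.5395 = 0.2683  (Disney)
  w_1 = 0.127211·2.0285 + -0.003511·34.7201 = 0.1361  (JPMorgan)
  w_2 = 0.127211·2.5917 + -0.003511·16.7533 = 0.2709  (Exxon)
  w_3 = 0.127211·3.0668 + -0.003511·18.6302 = 0.3247  (Alcoa)
Σw_i=1.0000  μᵀw=0.1480
σ²=wᵀΣw=λ₁·μ_p+λ₂ = 0.127211·0.148 + -0.003511 = 0.015316 ≈ 0.0153

0.0153


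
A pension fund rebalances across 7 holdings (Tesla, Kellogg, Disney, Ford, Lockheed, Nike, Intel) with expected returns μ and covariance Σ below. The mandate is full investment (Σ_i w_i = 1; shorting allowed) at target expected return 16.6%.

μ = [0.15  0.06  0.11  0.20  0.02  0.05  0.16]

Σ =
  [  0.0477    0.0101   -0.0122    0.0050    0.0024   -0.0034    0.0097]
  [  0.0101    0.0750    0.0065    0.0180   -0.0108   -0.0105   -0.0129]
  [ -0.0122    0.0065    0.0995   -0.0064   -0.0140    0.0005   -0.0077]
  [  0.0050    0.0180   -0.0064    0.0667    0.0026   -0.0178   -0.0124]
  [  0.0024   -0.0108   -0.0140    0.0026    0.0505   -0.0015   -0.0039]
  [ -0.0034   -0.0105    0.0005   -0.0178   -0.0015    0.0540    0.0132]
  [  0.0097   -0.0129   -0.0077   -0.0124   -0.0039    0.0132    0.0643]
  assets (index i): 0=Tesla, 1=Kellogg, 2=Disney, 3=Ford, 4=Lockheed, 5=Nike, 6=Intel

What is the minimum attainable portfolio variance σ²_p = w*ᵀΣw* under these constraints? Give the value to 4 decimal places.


0.0150

x=Σ⁻¹μ = [2.7195  0.1865  2.0167  3.8864  0.9340  1.7357  2.8068]
y=Σ⁻¹𝟙 = [16.6388  15.5216  17.7044  20.3963  28.3880  25.3545  18.7263]
a=μᵀx=1.972786  b=𝟙ᵀx=14.285569  c=𝟙ᵀy=142.730044  D=ac−b²=77.498351
λ₁=(c·0.166−b)/D = (142.730044·0.166−14.285569)/77.498351 = 0.121391
λ₂=(a−b·0.166)/D = (1.972786−14.285569·0.166)/77.498351 = -0.005144
w* = 0.121391·x + -0.005144·y:
  w_0 = 0.121391·2.7195 + -0.005144·16.6388 = 0.2445  (Tesla)
  w_1 = 0.121391·0.1865 + -0.005144·15.5216 = -0.0572  (Kellogg)
  w_2 = 0.121391·2.0167 + -0.005144·17.7044 = 0.1537  (Disney)
  w_3 = 0.121391·3.8864 + -0.005144·20.3963 = 0.3669  (Ford)
  w_4 = 0.121391·0.9340 + -0.005144·28.3880 = -0.0326  (Lockheed)
  w_5 = 0.121391·1.7357 + -0.005144·25.3545 = 0.0803  (Nike)
  w_6 = 0.121391·2.8068 + -0.005144·18.7263 = 0.2444  (Intel)
Σw_i=1.0000  μᵀw=0.1660
σ²=wᵀΣw=λ₁·μ_p+λ₂ = 0.121391·0.166 + -0.005144 = 0.015007 ≈ 0.0150


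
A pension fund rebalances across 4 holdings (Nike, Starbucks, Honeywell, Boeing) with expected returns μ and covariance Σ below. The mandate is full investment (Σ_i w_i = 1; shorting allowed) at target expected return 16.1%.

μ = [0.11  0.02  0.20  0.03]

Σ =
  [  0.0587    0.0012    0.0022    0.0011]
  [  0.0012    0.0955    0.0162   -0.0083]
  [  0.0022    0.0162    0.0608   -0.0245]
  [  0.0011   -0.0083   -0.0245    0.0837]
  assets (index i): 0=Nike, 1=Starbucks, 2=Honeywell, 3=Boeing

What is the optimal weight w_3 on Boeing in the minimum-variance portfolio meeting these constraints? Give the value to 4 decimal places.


0.1960

g=Σ⁻¹μ = [1.7078  -0.3485  3.9023  1.4437]
h=Σ⁻¹𝟙 = [15.7183  8.3039  21.2335  18.7796]
a=μᵀg=1.004649  b=𝟙ᵀg=6.705178  c=𝟙ᵀh=64.035335  D=ac−b²=19.373616
λ₁=(c·0.161−b)/D = (64.035335·0.161−6.705178)/19.373616 = 0.186053
λ₂=(a−b·0.161)/D = (1.004649−6.705178·0.161)/19.373616 = -0.003865
w* = 0.186053·g + -0.003865·h:
  w_0 = 0.186053·1.7078 + -0.003865·15.7183 = 0.2570  (Nike)
  w_1 = 0.186053·-0.3485 + -0.003865·8.3039 = -0.0969  (Starbucks)
  w_2 = 0.186053·3.9023 + -0.003865·21.2335 = 0.6440  (Honeywell)
  w_3 = 0.186053·1.4437 + -0.003865·18.7796 = 0.1960  (Boeing)
Σw_i=1.0000  μᵀw=0.1610
σ²=wᵀΣw=λ₁·μ_p+λ₂ = 0.186053·0.161 + -0.003865 = 0.026089 ≈ 0.0261


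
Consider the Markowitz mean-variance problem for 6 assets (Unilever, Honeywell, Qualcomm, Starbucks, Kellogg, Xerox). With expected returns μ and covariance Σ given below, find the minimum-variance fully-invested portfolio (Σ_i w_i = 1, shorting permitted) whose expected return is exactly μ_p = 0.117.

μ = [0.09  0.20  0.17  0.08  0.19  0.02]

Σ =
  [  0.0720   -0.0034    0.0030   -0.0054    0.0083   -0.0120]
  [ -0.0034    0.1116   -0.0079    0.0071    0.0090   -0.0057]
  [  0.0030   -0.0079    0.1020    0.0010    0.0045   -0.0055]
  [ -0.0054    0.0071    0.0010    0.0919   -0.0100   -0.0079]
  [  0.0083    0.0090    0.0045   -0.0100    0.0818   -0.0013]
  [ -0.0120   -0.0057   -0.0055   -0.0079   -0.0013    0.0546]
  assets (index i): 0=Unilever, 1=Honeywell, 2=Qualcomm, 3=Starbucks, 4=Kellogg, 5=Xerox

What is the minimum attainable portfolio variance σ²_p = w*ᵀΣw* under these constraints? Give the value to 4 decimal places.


u=Σ⁻¹μ = [1.3135  1.7803  1.7304  1.1203  2.0548  1.2262]
v=Σ⁻¹𝟙 = [18.2042  9.8466  10.8526  14.5629  10.9037  26.8038]
a=μᵀu=1.273002  b=𝟙ᵀu=9.225455  c=𝟙ᵀv=91.173809  D=ac−b²=30.955382
λ₁=(c·0.117−b)/D = (91.173809·0.117−9.225455)/30.955382 = 0.046579
λ₂=(a−b·0.117)/D = (1.273002−9.225455·0.117)/30.955382 = 0.006255
w* = 0.046579·u + 0.006255·v:
  w_0 = 0.046579·1.3135 + 0.006255·18.2042 = 0.1750  (Unilever)
  w_1 = 0.046579·1.7803 + 0.006255·9.8466 = 0.1445  (Honeywell)
  w_2 = 0.046579·1.7304 + 0.006255·10.8526 = 0.1485  (Qualcomm)
  w_3 = 0.046579·1.1203 + 0.006255·14.5629 = 0.1433  (Starbucks)
  w_4 = 0.046579·2.0548 + 0.006255·10.9037 = 0.1639  (Kellogg)
  w_5 = 0.046579·1.2262 + 0.006255·26.8038 = 0.2248  (Xerox)
Σw_i=1.0000  μᵀw=0.1170
σ²=wᵀΣw=λ₁·μ_p+λ₂ = 0.046579·0.117 + 0.006255 = 0.011705 ≈ 0.0117

0.0117


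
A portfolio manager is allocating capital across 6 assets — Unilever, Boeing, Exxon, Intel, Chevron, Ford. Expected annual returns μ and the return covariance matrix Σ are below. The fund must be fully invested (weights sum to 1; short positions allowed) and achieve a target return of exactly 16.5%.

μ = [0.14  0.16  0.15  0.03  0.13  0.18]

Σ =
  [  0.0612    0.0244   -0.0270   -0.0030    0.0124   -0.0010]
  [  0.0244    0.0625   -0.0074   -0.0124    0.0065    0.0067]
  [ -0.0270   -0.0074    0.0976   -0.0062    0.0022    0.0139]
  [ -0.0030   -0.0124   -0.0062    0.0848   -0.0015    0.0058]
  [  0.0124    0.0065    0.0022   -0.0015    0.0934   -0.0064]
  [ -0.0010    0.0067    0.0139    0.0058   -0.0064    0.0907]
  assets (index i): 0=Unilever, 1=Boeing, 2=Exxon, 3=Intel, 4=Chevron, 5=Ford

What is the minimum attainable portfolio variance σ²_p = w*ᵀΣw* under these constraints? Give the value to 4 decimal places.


0.0227

u=Σ⁻¹μ = [2.3821  1.7575  2.1296  0.7609  1.0235  1.5782]
v=Σ⁻¹𝟙 = [17.6387  12.3336  15.7690  15.0002  7.8892  7.4896]
a=μᵀu=1.374100  b=𝟙ᵀu=9.631863  c=𝟙ᵀv=76.120208  D=ac−b²=11.824012
λ₁=(c·0.165−b)/D = (76.120208·0.165−9.631863)/11.824012 = 0.247629
λ₂=(a−b·0.165)/D = (1.374100−9.631863·0.165)/11.824012 = -0.018197
w* = 0.247629·u + -0.018197·v:
  w_0 = 0.247629·2.3821 + -0.018197·17.6387 = 0.2689  (Unilever)
  w_1 = 0.247629·1.7575 + -0.018197·12.3336 = 0.2108  (Boeing)
  w_2 = 0.247629·2.1296 + -0.018197·15.7690 = 0.2404  (Exxon)
  w_3 = 0.247629·0.7609 + -0.018197·15.0002 = -0.0845  (Intel)
  w_4 = 0.247629·1.0235 + -0.018197·7.8892 = 0.1099  (Chevron)
  w_5 = 0.247629·1.5782 + -0.018197·7.4896 = 0.2545  (Ford)
Σw_i=1.0000  μᵀw=0.1650
σ²=wᵀΣw=λ₁·μ_p+λ₂ = 0.247629·0.165 + -0.018197 = 0.022662 ≈ 0.0227


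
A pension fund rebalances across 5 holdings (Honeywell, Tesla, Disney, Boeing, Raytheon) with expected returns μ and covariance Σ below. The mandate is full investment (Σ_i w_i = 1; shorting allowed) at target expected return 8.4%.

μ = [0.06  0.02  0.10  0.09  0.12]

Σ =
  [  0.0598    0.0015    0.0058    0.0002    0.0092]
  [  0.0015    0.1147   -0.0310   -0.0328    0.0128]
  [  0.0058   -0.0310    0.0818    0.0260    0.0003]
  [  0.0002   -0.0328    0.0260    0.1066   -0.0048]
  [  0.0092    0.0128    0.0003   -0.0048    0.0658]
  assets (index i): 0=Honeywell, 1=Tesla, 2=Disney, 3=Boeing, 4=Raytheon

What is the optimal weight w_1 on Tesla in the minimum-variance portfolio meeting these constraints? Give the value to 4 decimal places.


x=Σ⁻¹μ = [0.6201  0.5073  1.1087  0.8050  1.6920]
y=Σ⁻¹𝟙 = [13.3238  13.9370  13.0311  10.9776  11.3649]
a=μᵀx=0.433709  b=𝟙ᵀx=4.733046  c=𝟙ᵀy=62.634334  D=ac−b²=4.763325
λ₁=(c·0.084−b)/D = (62.634334·0.084−4.733046)/4.763325 = 0.110897
λ₂=(a−b·0.084)/D = (0.433709−4.733046·0.084)/4.763325 = 0.007586
w* = 0.110897·x + 0.007586·y:
  w_0 = 0.110897·0.6201 + 0.007586·13.3238 = 0.1698  (Honeywell)
  w_1 = 0.110897·0.5073 + 0.007586·13.9370 = 0.1620  (Tesla)
  w_2 = 0.110897·1.1087 + 0.007586·13.0311 = 0.2218  (Disney)
  w_3 = 0.110897·0.8050 + 0.007586·10.9776 = 0.1725  (Boeing)
  w_4 = 0.110897·1.6920 + 0.007586·11.3649 = 0.2738  (Raytheon)
Σw_i=1.0000  μᵀw=0.0840
σ²=wᵀΣw=λ₁·μ_p+λ₂ = 0.110897·0.084 + 0.007586 = 0.016901 ≈ 0.0169

0.1620


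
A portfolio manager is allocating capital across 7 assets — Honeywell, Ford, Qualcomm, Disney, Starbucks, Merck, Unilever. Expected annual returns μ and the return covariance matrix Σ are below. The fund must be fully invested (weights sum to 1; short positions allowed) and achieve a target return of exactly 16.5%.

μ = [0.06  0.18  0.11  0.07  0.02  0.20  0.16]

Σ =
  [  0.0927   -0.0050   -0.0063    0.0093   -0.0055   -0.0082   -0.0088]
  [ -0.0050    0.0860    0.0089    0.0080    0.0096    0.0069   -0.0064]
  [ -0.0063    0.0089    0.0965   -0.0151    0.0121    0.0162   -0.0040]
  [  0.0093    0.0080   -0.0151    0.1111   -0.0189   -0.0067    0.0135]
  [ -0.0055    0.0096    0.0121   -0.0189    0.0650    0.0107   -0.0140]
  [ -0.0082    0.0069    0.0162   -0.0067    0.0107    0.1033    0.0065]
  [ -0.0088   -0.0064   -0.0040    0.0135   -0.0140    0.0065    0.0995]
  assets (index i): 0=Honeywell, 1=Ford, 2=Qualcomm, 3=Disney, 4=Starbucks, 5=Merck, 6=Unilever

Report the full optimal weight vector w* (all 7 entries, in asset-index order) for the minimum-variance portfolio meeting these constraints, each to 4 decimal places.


x=Σ⁻¹μ = [1.0911  2.0036  0.8665  0.4308  0.1672  1.6551  1.7252]
y=Σ⁻¹𝟙 = [13.7511  8.8987  9.1902  10.3925  18.2241  6.7096  12.9241]
a=μᵀx=1.161979  b=𝟙ᵀx=7.939486  c=𝟙ᵀy=80.090270  D=ac−b²=30.027780
λ₁=(c·0.165−b)/D = (80.090270·0.165−7.939486)/30.027780 = 0.175684
λ₂=(a−b·0.165)/D = (1.161979−7.939486·0.165)/30.027780 = -0.004930
w* = 0.175684·x + -0.004930·y:
  w_0 = 0.175684·1.0911 + -0.004930·13.7511 = 0.1239  (Honeywell)
  w_1 = 0.175684·2.0036 + -0.004930·8.8987 = 0.3081  (Ford)
  w_2 = 0.175684·0.8665 + -0.004930·9.1902 = 0.1069  (Qualcomm)
  w_3 = 0.175684·0.4308 + -0.004930·10.3925 = 0.0245  (Disney)
  w_4 = 0.175684·0.1672 + -0.004930·18.2241 = -0.0605  (Starbucks)
  w_5 = 0.175684·1.6551 + -0.004930·6.7096 = 0.2577  (Merck)
  w_6 = 0.175684·1.7252 + -0.004930·12.9241 = 0.2394  (Unilever)
Σw_i=1.0000  μᵀw=0.1650
σ²=wᵀΣw=λ₁·μ_p+λ₂ = 0.175684·0.165 + -0.004930 = 0.024058 ≈ 0.0241

0.1239  0.3081  0.1069  0.0245  -0.0605  0.2577  0.2394


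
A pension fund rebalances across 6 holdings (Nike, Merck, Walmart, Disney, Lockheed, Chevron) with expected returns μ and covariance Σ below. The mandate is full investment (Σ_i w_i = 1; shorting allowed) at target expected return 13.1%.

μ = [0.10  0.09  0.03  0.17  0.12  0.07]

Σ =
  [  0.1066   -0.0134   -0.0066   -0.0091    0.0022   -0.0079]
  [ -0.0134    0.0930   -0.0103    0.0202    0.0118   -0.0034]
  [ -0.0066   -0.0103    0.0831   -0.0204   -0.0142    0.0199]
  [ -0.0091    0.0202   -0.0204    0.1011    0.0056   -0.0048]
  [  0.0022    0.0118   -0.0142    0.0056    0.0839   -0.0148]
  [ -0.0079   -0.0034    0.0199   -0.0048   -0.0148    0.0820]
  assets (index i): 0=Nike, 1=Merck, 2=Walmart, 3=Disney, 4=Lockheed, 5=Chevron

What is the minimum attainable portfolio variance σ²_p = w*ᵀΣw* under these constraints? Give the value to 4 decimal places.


u=Σ⁻¹μ = [1.2984  0.7142  0.9881  1.8243  1.5448  1.1542]
v=Σ⁻¹𝟙 = [13.4621  10.5464  16.7095  12.1947  14.4238  13.1914]
a=μᵀu=0.800065  b=𝟙ᵀu=7.524021  c=𝟙ᵀv=80.527854  D=ac−b²=7.816643
λ₁=(c·0.131−b)/D = (80.527854·0.131−7.524021)/7.816643 = 0.387011
λ₂=(a−b·0.131)/D = (0.800065−7.524021·0.131)/7.816643 = -0.023742
w* = 0.387011·u + -0.023742·v:
  w_0 = 0.387011·1.2984 + -0.023742·13.4621 = 0.1829  (Nike)
  w_1 = 0.387011·0.7142 + -0.023742·10.5464 = 0.0260  (Merck)
  w_2 = 0.387011·0.9881 + -0.023742·16.7095 = -0.0143  (Walmart)
  w_3 = 0.387011·1.8243 + -0.023742·12.1947 = 0.4165  (Disney)
  w_4 = 0.387011·1.5448 + -0.023742·14.4238 = 0.2554  (Lockheed)
  w_5 = 0.387011·1.1542 + -0.023742·13.1914 = 0.1335  (Chevron)
Σw_i=1.0000  μᵀw=0.1310
σ²=wᵀΣw=λ₁·μ_p+λ₂ = 0.387011·0.131 + -0.023742 = 0.026957 ≈ 0.0270

0.0270


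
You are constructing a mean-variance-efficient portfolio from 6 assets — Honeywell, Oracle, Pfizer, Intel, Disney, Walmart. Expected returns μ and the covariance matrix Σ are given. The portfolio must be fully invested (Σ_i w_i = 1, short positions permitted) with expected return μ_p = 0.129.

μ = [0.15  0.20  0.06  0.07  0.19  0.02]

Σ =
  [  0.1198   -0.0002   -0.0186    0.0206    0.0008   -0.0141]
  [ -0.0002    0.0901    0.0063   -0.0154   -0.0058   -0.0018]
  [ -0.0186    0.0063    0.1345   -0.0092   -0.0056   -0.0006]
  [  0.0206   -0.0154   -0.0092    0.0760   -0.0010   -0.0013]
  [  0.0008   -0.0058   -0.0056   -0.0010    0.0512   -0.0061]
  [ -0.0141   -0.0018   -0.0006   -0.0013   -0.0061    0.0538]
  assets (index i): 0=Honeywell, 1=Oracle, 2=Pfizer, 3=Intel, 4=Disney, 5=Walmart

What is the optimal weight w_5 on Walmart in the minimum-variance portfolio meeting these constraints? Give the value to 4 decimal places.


0.1857

p=Σ⁻¹μ = [1.2810  2.6902  0.7689  1.2907  4.2623  1.3205]
q=Σ⁻¹𝟙 = [10.0989  15.1946  10.3561  15.5188  25.5242  25.1270]
a=μᵀp=1.702916  b=𝟙ᵀp=11.613563  c=𝟙ᵀq=101.819472  D=ac−b²=38.515126
λ₁=(c·0.129−b)/D = (101.819472·0.129−11.613563)/38.515126 = 0.039495
λ₂=(a−b·0.129)/D = (1.702916−11.613563·0.129)/38.515126 = 0.005317
w* = 0.039495·p + 0.005317·q:
  w_0 = 0.039495·1.2810 + 0.005317·10.0989 = 0.1043  (Honeywell)
  w_1 = 0.039495·2.6902 + 0.005317·15.1946 = 0.1870  (Oracle)
  w_2 = 0.039495·0.7689 + 0.005317·10.3561 = 0.0854  (Pfizer)
  w_3 = 0.039495·1.2907 + 0.005317·15.5188 = 0.1335  (Intel)
  w_4 = 0.039495·4.2623 + 0.005317·25.5242 = 0.3040  (Disney)
  w_5 = 0.039495·1.3205 + 0.005317·25.1270 = 0.1857  (Walmart)
Σw_i=1.0000  μᵀw=0.1290
σ²=wᵀΣw=λ₁·μ_p+λ₂ = 0.039495·0.129 + 0.005317 = 0.010411 ≈ 0.0104
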